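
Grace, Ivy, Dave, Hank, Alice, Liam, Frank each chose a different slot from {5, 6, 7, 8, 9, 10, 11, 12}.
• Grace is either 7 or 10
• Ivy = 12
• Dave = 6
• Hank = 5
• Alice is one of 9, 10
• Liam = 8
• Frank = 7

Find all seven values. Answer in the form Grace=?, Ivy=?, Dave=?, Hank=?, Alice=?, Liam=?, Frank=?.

Grace=10, Ivy=12, Dave=6, Hank=5, Alice=9, Liam=8, Frank=7

Ivy has just one choice, so Ivy = 12.
Dave has just one choice, so Dave = 6.
Hank has just one choice, so Hank = 5.
Liam's domain is down to {8}, so Liam = 8.
Frank's domain is down to {7}, so Frank = 7. Strike 7 from Grace.
Grace's domain is down to {10}, so Grace = 10. Eliminate 10 elsewhere: Alice.
That leaves Alice = 9.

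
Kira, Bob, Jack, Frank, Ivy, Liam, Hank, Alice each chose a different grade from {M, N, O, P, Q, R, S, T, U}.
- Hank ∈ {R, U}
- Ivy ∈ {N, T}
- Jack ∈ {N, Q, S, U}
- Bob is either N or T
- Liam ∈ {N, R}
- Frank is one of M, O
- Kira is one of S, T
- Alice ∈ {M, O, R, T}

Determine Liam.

R

The 8 variables draw from only 8 values {M, N, O, Q, R, S, T, U}, so each is used; only Jack can be Q, hence Jack = Q.
Among the 7 still-open variables, S fits only Kira (and all 7 values in {M, N, O, R, S, T, U} must be used), so Kira = S.
Among the 6 still-open variables, U fits only Hank (and all 6 values in {M, N, O, R, T, U} must be used), so Hank = U.
Bob and Ivy between them cover only {N, T} — a naked pair. Remove those values from Liam, Alice.
So Liam = R.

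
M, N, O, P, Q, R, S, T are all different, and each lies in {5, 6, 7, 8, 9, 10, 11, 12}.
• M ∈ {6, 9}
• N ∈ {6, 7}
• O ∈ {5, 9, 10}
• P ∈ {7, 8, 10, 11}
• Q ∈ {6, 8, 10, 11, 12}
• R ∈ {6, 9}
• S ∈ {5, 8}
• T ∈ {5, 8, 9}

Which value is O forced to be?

10

Among the 8 variables, 12 fits only Q (and all 8 values in {5, 6, 7, 8, 9, 10, 11, 12} must be used), so Q = 12.
The 7 still-open variables draw from only 7 values {5, 6, 7, 8, 9, 10, 11}, so each is used; only P can be 11, hence P = 11.
The 6 still-open variables together cover exactly {5, 6, 7, 8, 9, 10} — 6 values for 6 variables — and 7 appears only in N's list, so N = 7.
The 5 still-open variables together cover exactly {5, 6, 8, 9, 10} — 5 values for 5 variables — and 10 appears only in O's list, so O = 10.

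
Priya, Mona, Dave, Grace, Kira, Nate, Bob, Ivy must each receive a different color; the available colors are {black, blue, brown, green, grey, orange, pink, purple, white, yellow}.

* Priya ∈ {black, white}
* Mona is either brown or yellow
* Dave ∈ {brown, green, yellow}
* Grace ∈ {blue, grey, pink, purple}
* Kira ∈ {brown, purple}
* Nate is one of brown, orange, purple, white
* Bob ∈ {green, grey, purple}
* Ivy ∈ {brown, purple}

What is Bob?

grey

The 2 variables Kira and Ivy are confined to {brown, purple}, which locks those values in; drop them from Mona, Dave, Grace, Nate, Bob.
That leaves Mona = yellow. Eliminate yellow elsewhere: Dave.
Dave must be green (only option left). Eliminate green elsewhere: Bob.
So Bob = grey.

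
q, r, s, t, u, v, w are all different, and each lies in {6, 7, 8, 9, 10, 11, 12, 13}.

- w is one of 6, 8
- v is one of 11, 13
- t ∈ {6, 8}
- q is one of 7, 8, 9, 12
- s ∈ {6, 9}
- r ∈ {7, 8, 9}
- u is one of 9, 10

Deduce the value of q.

The 2 variables t and w are confined to {6, 8}, which locks those values in; drop them from q, r, s.
s has just one choice, so s = 9. So q, r, u can't be 9.
u must be 10 (only option left).
r's domain is down to {7}, so r = 7. Strike 7 from q.
So q = 12.

12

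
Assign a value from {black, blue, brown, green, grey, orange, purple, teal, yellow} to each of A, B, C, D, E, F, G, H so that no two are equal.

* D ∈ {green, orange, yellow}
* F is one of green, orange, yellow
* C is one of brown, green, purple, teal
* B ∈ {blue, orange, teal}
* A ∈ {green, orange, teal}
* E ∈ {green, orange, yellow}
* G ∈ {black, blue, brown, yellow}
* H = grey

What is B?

blue

H must be grey (only option left).
The 3 variables D, E, F are confined to {green, orange, yellow}, which locks those values in; drop them from A, B, C, G.
A must be teal (only option left). Remove teal from B, C.
So B = blue.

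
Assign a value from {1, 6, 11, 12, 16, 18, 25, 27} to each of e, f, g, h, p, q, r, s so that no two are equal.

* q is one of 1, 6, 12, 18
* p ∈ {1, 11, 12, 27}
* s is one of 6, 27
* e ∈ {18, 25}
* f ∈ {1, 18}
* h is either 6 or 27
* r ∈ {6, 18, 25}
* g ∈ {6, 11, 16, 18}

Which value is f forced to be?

1

The 8 variables draw from only 8 values {1, 6, 11, 12, 16, 18, 25, 27}, so each is used; only g can be 16, hence g = 16.
The 7 still-open variables together cover exactly {1, 6, 11, 12, 18, 25, 27} — 7 values for 7 variables — and 11 appears only in p's list, so p = 11.
The 6 still-open variables together cover exactly {1, 6, 12, 18, 25, 27} — 6 values for 6 variables — and 12 appears only in q's list, so q = 12.
The 5 still-open variables draw from only 5 values {1, 6, 18, 25, 27}, so each is used; only f can be 1, hence f = 1.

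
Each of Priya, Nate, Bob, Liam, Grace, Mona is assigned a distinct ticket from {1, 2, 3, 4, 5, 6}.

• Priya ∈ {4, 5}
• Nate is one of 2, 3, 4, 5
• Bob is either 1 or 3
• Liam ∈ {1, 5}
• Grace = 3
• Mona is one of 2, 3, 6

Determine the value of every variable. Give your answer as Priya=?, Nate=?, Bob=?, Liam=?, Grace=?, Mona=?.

Grace's domain is down to {3}, so Grace = 3. Strike 3 from Nate, Bob, Mona.
Bob must be 1 (only option left). So Liam can't be 1.
That leaves Liam = 5. Eliminate 5 elsewhere: Priya, Nate.
Priya has just one choice, so Priya = 4. So Nate can't be 4.
That leaves Nate = 2. Remove 2 from Mona.
Mona's domain is down to {6}, so Mona = 6.

Priya=4, Nate=2, Bob=1, Liam=5, Grace=3, Mona=6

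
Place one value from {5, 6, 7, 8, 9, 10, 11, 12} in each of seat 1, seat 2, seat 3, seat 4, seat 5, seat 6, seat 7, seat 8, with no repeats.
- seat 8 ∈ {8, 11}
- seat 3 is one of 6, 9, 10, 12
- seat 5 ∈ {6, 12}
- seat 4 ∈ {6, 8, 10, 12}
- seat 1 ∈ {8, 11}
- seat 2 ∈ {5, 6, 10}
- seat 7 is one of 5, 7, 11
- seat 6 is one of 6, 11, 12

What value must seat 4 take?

10

The 8 variables together cover exactly {5, 6, 7, 8, 9, 10, 11, 12} — 8 values for 8 variables — and 7 appears only in seat 7's list, so seat 7 = 7.
Among the 7 still-open variables, 5 fits only seat 2 (and all 7 values in {5, 6, 8, 9, 10, 11, 12} must be used), so seat 2 = 5.
Among the 6 still-open variables, 9 fits only seat 3 (and all 6 values in {6, 8, 9, 10, 11, 12} must be used), so seat 3 = 9.
The 5 still-open variables together cover exactly {6, 8, 10, 11, 12} — 5 values for 5 variables — and 10 appears only in seat 4's list, so seat 4 = 10.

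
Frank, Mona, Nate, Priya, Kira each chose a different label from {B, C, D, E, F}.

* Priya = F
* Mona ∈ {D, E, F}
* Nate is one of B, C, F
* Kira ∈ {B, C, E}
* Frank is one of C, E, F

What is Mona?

Priya has just one choice, so Priya = F. So Frank, Mona, Nate can't be F.
Among the 4 still-open variables, D fits only Mona (and all 4 values in {B, C, D, E} must be used), so Mona = D.

D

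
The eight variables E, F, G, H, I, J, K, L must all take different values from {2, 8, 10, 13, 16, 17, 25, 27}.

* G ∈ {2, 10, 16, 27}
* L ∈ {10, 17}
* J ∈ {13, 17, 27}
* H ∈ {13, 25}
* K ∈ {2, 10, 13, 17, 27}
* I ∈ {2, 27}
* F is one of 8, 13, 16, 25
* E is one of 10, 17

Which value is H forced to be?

25

The 8 variables together cover exactly {2, 8, 10, 13, 16, 17, 25, 27} — 8 values for 8 variables — and 8 appears only in F's list, so F = 8.
Among the 7 still-open variables, 16 fits only G (and all 7 values in {2, 10, 13, 16, 17, 25, 27} must be used), so G = 16.
Among the 6 still-open variables, 25 fits only H (and all 6 values in {2, 10, 13, 17, 25, 27} must be used), so H = 25.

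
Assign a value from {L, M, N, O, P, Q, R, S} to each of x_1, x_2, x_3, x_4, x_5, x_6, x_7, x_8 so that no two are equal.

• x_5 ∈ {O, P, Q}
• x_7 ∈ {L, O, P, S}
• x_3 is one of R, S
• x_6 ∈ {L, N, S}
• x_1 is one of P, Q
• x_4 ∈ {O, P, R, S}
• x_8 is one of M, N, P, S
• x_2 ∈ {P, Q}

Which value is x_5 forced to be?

The 8 variables together cover exactly {L, M, N, O, P, Q, R, S} — 8 values for 8 variables — and M appears only in x_8's list, so x_8 = M.
The 7 still-open variables draw from only 7 values {L, N, O, P, Q, R, S}, so each is used; only x_6 can be N, hence x_6 = N.
The 6 still-open variables draw from only 6 values {L, O, P, Q, R, S}, so each is used; only x_7 can be L, hence x_7 = L.
The 2 variables x_1 and x_2 are confined to {P, Q}, which locks those values in; drop them from x_4, x_5.
So x_5 = O.

O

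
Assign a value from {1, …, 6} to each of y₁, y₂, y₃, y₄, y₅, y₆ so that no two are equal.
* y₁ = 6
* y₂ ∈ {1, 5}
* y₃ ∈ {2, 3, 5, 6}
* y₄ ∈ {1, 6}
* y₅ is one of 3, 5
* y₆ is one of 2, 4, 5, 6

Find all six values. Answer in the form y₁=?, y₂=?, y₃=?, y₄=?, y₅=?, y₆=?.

y₁=6, y₂=5, y₃=2, y₄=1, y₅=3, y₆=4

y₁'s domain is down to {6}, so y₁ = 6. Strike 6 from y₃, y₄, y₆.
That leaves y₄ = 1. Remove 1 from y₂.
y₂'s domain is down to {5}, so y₂ = 5. So y₃, y₅, y₆ can't be 5.
y₅'s domain is down to {3}, so y₅ = 3. Strike 3 from y₃.
That leaves y₃ = 2. Eliminate 2 elsewhere: y₆.
That leaves y₆ = 4.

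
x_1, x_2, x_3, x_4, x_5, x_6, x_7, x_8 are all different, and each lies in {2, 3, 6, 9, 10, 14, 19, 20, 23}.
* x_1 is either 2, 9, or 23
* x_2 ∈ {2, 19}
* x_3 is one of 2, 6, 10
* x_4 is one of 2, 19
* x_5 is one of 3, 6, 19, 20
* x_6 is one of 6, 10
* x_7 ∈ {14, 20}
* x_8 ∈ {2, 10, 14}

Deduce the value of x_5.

3

The 2 variables x_2 and x_4 are confined to {2, 19}, which locks those values in; drop them from x_1, x_3, x_5, x_8.
The 2 variables x_3 and x_6 are confined to {6, 10}, which locks those values in; drop them from x_5, x_8.
x_8 has just one choice, so x_8 = 14. So x_7 can't be 14.
x_7 must be 20 (only option left). Remove 20 from x_5.
So x_5 = 3.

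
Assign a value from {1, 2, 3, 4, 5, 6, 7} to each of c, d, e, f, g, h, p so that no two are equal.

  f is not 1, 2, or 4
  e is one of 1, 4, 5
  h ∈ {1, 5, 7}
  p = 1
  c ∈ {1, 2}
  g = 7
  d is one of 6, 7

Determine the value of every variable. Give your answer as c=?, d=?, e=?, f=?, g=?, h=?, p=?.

c=2, d=6, e=4, f=3, g=7, h=5, p=1

g's domain is down to {7}, so g = 7. Eliminate 7 elsewhere: d, f, h.
That leaves p = 1. Remove 1 from c, e, h.
c must be 2 (only option left).
d's domain is down to {6}, so d = 6. So f can't be 6.
h must be 5 (only option left). Strike 5 from e, f.
That leaves e = 4.
f has just one choice, so f = 3.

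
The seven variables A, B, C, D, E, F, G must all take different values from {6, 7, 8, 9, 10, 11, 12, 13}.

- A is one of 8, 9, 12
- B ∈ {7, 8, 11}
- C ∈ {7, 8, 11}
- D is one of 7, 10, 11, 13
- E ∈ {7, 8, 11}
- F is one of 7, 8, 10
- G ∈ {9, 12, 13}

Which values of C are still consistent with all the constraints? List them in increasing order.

7, 8, 11

B, C, E between them cover only {7, 8, 11} — a naked triple. Remove those values from A, D, F.
That leaves F = 10. Remove 10 from D.
That leaves D = 13. Eliminate 13 elsewhere: G.
No further eliminations apply; C can still be any of 7, 8, 11.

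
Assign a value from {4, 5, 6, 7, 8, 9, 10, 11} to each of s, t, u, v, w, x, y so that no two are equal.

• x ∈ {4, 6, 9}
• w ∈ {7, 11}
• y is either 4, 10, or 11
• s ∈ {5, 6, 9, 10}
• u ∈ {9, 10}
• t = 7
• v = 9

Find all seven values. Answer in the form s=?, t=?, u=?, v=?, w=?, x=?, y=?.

s=5, t=7, u=10, v=9, w=11, x=6, y=4

t has just one choice, so t = 7. So w can't be 7.
That leaves v = 9. Strike 9 from s, u, x.
That leaves w = 11. So y can't be 11.
u has just one choice, so u = 10. So s, y can't be 10.
That leaves y = 4. Remove 4 from x.
x's domain is down to {6}, so x = 6. So s can't be 6.
s's domain is down to {5}, so s = 5.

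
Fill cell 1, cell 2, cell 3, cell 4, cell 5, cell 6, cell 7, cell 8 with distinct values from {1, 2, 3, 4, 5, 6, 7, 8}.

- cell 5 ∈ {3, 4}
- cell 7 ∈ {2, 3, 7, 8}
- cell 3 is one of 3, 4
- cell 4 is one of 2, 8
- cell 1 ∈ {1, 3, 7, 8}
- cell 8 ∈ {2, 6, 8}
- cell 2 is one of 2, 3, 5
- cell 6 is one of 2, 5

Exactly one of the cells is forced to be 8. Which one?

cell 4

The 8 variables draw from only 8 values {1, 2, 3, 4, 5, 6, 7, 8}, so each is used; only cell 1 can be 1, hence cell 1 = 1.
The 7 still-open variables together cover exactly {2, 3, 4, 5, 6, 7, 8} — 7 values for 7 variables — and 6 appears only in cell 8's list, so cell 8 = 6.
The 6 still-open variables together cover exactly {2, 3, 4, 5, 7, 8} — 6 values for 6 variables — and 7 appears only in cell 7's list, so cell 7 = 7.
The 5 still-open variables draw from only 5 values {2, 3, 4, 5, 8}, so each is used; only cell 4 can be 8, hence cell 4 = 8.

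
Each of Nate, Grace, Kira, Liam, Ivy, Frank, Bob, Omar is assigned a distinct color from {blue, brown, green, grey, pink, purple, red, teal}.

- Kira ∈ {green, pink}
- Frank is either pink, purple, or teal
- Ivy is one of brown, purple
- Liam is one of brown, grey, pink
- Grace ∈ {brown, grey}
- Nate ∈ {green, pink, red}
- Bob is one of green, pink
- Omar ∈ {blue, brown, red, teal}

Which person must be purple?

Ivy

Among the 8 variables, blue fits only Omar (and all 8 values in {blue, brown, green, grey, pink, purple, red, teal} must be used), so Omar = blue.
The 7 still-open variables together cover exactly {brown, green, grey, pink, purple, red, teal} — 7 values for 7 variables — and red appears only in Nate's list, so Nate = red.
Among the 6 still-open variables, teal fits only Frank (and all 6 values in {brown, green, grey, pink, purple, teal} must be used), so Frank = teal.
Among the 5 still-open variables, purple fits only Ivy (and all 5 values in {brown, green, grey, pink, purple} must be used), so Ivy = purple.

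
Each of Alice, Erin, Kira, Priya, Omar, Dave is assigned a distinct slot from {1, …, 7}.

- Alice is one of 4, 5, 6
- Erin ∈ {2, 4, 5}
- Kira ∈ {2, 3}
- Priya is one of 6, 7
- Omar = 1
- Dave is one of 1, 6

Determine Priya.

Omar has just one choice, so Omar = 1. So Dave can't be 1.
Dave must be 6 (only option left). Strike 6 from Alice, Priya.
So Priya = 7.

7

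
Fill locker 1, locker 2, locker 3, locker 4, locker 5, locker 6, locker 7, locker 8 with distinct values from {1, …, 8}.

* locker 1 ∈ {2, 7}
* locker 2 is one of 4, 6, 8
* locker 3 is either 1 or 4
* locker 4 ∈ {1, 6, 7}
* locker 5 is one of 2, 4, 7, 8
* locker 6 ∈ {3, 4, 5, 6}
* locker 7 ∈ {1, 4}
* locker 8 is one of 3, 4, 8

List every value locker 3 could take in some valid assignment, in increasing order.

The 8 variables draw from only 8 values {1, 2, 3, 4, 5, 6, 7, 8}, so each is used; only locker 6 can be 5, hence locker 6 = 5.
Among the 7 still-open variables, 3 fits only locker 8 (and all 7 values in {1, 2, 3, 4, 6, 7, 8} must be used), so locker 8 = 3.
The 2 variables locker 3 and locker 7 are confined to {1, 4}, which locks those values in; drop them from locker 2, locker 4, locker 5.
No further eliminations apply; locker 3 can still be any of 1, 4.

1, 4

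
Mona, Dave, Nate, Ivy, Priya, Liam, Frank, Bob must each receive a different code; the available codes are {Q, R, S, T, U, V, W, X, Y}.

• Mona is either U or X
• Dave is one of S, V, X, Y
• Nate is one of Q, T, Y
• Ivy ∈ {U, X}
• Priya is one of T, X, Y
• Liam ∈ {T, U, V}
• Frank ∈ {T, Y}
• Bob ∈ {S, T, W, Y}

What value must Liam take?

The 8 variables draw from only 8 values {Q, S, T, U, V, W, X, Y}, so each is used; only Nate can be Q, hence Nate = Q.
The 7 still-open variables draw from only 7 values {S, T, U, V, W, X, Y}, so each is used; only Bob can be W, hence Bob = W.
The 6 still-open variables together cover exactly {S, T, U, V, X, Y} — 6 values for 6 variables — and S appears only in Dave's list, so Dave = S.
The 5 still-open variables together cover exactly {T, U, V, X, Y} — 5 values for 5 variables — and V appears only in Liam's list, so Liam = V.

V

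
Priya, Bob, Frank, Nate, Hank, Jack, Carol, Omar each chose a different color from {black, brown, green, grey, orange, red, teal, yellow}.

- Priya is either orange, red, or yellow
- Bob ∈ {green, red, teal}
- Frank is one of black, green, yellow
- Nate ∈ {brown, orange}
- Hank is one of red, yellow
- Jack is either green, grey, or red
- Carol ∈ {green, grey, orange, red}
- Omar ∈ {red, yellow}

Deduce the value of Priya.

orange

The 8 variables together cover exactly {black, brown, green, grey, orange, red, teal, yellow} — 8 values for 8 variables — and black appears only in Frank's list, so Frank = black.
The 7 still-open variables together cover exactly {brown, green, grey, orange, red, teal, yellow} — 7 values for 7 variables — and brown appears only in Nate's list, so Nate = brown.
The 6 still-open variables draw from only 6 values {green, grey, orange, red, teal, yellow}, so each is used; only Bob can be teal, hence Bob = teal.
Hank and Omar share exactly the 2 values {red, yellow}; by pigeonhole those values go to them, so strike red, yellow from Priya, Jack, Carol.
So Priya = orange.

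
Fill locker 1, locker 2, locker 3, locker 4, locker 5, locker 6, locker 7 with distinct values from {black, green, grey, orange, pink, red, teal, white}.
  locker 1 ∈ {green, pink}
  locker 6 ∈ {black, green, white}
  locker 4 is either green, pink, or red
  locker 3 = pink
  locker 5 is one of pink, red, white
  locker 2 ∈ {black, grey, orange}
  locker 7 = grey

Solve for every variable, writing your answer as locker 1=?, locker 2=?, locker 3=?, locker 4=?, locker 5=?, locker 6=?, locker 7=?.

locker 3 has just one choice, so locker 3 = pink. Remove pink from locker 1, locker 4, locker 5.
locker 7 has just one choice, so locker 7 = grey. Strike grey from locker 2.
locker 1's domain is down to {green}, so locker 1 = green. Eliminate green elsewhere: locker 4, locker 6.
That leaves locker 4 = red. Eliminate red elsewhere: locker 5.
locker 5 has just one choice, so locker 5 = white. Remove white from locker 6.
locker 6's domain is down to {black}, so locker 6 = black. So locker 2 can't be black.
That leaves locker 2 = orange.

locker 1=green, locker 2=orange, locker 3=pink, locker 4=red, locker 5=white, locker 6=black, locker 7=grey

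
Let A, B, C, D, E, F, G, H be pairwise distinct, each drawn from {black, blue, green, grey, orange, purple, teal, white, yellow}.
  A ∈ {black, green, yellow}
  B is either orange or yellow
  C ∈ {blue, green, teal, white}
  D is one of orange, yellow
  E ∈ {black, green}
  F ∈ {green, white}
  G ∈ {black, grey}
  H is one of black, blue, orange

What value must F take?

The 8 variables together cover exactly {black, blue, green, grey, orange, teal, white, yellow} — 8 values for 8 variables — and grey appears only in G's list, so G = grey.
Among the 7 still-open variables, teal fits only C (and all 7 values in {black, blue, green, orange, teal, white, yellow} must be used), so C = teal.
The 6 still-open variables together cover exactly {black, blue, green, orange, white, yellow} — 6 values for 6 variables — and blue appears only in H's list, so H = blue.
The 5 still-open variables draw from only 5 values {black, green, orange, white, yellow}, so each is used; only F can be white, hence F = white.

white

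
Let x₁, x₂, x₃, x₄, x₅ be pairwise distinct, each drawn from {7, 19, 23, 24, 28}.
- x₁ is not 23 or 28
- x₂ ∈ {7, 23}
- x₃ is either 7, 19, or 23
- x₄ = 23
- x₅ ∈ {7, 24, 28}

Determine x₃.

19

x₄ must be 23 (only option left). Remove 23 from x₂, x₃.
That leaves x₂ = 7. Strike 7 from x₁, x₃, x₅.
So x₃ = 19.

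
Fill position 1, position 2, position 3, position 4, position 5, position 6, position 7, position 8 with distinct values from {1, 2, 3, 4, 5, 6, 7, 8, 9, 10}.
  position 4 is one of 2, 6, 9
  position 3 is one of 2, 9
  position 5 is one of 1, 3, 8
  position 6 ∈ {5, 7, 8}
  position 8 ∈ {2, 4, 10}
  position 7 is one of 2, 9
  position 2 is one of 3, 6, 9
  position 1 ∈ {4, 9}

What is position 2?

3

position 3 and position 7 share exactly the 2 values {2, 9}; by pigeonhole those values go to them, so strike 2, 9 from position 1, position 2, position 4, position 8.
position 1 has just one choice, so position 1 = 4. Strike 4 from position 8.
position 4 must be 6 (only option left). So position 2 can't be 6.
So position 2 = 3.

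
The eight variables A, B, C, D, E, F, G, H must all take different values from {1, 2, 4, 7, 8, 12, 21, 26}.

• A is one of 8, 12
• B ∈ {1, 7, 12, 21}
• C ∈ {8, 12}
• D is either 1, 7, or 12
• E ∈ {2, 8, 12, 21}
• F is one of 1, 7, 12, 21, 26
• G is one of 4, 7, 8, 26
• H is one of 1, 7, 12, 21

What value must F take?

The 8 variables together cover exactly {1, 2, 4, 7, 8, 12, 21, 26} — 8 values for 8 variables — and 2 appears only in E's list, so E = 2.
The 7 still-open variables together cover exactly {1, 4, 7, 8, 12, 21, 26} — 7 values for 7 variables — and 4 appears only in G's list, so G = 4.
The 6 still-open variables together cover exactly {1, 7, 8, 12, 21, 26} — 6 values for 6 variables — and 26 appears only in F's list, so F = 26.

26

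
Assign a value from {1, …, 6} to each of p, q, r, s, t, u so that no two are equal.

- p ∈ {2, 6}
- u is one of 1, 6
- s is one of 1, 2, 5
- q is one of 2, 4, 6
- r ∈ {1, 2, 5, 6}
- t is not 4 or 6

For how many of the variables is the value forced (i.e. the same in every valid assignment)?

Among the 6 variables, 3 fits only t (and all 6 values in {1, 2, 3, 4, 5, 6} must be used), so t = 3.
The 5 still-open variables draw from only 5 values {1, 2, 4, 5, 6}, so each is used; only q can be 4, hence q = 4.
Determined: q=4, t=3. The other variables each still have more than one consistent value. That makes 2.

2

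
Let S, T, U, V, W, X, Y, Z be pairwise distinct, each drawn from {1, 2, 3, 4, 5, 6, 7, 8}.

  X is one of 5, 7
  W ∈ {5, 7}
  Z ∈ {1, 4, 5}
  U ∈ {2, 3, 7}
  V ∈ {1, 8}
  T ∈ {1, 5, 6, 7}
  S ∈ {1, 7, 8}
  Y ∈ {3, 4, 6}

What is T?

6

Among the 8 variables, 2 fits only U (and all 8 values in {1, 2, 3, 4, 5, 6, 7, 8} must be used), so U = 2.
The 7 still-open variables together cover exactly {1, 3, 4, 5, 6, 7, 8} — 7 values for 7 variables — and 3 appears only in Y's list, so Y = 3.
The 6 still-open variables together cover exactly {1, 4, 5, 6, 7, 8} — 6 values for 6 variables — and 4 appears only in Z's list, so Z = 4.
The 5 still-open variables draw from only 5 values {1, 5, 6, 7, 8}, so each is used; only T can be 6, hence T = 6.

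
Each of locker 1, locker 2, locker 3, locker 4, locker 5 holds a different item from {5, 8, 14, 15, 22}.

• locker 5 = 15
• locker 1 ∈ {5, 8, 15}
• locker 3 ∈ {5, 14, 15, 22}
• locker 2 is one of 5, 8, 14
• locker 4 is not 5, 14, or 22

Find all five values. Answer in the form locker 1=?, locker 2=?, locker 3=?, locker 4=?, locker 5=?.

locker 1=5, locker 2=14, locker 3=22, locker 4=8, locker 5=15

locker 5 must be 15 (only option left). Remove 15 from locker 1, locker 3, locker 4.
locker 4 has just one choice, so locker 4 = 8. So locker 1, locker 2 can't be 8.
locker 1 must be 5 (only option left). Remove 5 from locker 2, locker 3.
locker 2 has just one choice, so locker 2 = 14. Strike 14 from locker 3.
locker 3's domain is down to {22}, so locker 3 = 22.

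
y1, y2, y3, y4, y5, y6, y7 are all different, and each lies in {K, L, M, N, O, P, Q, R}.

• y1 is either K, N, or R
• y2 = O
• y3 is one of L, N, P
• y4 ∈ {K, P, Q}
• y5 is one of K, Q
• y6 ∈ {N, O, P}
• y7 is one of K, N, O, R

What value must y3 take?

L

y2 must be O (only option left). Remove O from y6, y7.
The 6 still-open variables draw from only 6 values {K, L, N, P, Q, R}, so each is used; only y3 can be L, hence y3 = L.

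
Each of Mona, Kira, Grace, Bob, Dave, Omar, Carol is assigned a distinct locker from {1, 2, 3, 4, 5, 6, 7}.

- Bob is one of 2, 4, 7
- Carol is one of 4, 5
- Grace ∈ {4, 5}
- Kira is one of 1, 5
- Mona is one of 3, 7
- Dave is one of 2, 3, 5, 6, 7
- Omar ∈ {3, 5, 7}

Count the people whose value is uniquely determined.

The 7 variables draw from only 7 values {1, 2, 3, 4, 5, 6, 7}, so each is used; only Kira can be 1, hence Kira = 1.
The 6 still-open variables draw from only 6 values {2, 3, 4, 5, 6, 7}, so each is used; only Dave can be 6, hence Dave = 6.
Among the 5 still-open variables, 2 fits only Bob (and all 5 values in {2, 3, 4, 5, 7} must be used), so Bob = 2.
Grace and Carol between them cover only {4, 5} — a naked pair. Remove those values from Omar.
Determined: Kira=1, Bob=2, Dave=6. The other people each still have more than one consistent value. That makes 3.

3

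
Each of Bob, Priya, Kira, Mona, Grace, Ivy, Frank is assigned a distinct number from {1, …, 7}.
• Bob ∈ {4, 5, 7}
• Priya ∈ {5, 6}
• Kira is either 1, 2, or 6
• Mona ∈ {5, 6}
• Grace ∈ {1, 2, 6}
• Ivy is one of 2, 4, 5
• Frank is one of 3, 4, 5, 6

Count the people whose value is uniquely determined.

The 7 variables together cover exactly {1, 2, 3, 4, 5, 6, 7} — 7 values for 7 variables — and 3 appears only in Frank's list, so Frank = 3.
The 6 still-open variables draw from only 6 values {1, 2, 4, 5, 6, 7}, so each is used; only Bob can be 7, hence Bob = 7.
The 5 still-open variables together cover exactly {1, 2, 4, 5, 6} — 5 values for 5 variables — and 4 appears only in Ivy's list, so Ivy = 4.
Priya and Mona between them cover only {5, 6} — a naked pair. Remove those values from Kira, Grace.
Determined: Bob=7, Ivy=4, Frank=3. The other people each still have more than one consistent value. That makes 3.

3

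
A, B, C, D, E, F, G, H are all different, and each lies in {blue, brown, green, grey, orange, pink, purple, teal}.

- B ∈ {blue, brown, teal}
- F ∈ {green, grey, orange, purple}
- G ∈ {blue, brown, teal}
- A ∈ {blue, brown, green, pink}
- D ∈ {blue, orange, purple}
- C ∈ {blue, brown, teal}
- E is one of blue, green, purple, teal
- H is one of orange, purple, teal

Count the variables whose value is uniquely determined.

Among the 8 variables, grey fits only F (and all 8 values in {blue, brown, green, grey, orange, pink, purple, teal} must be used), so F = grey.
The 7 still-open variables together cover exactly {blue, brown, green, orange, pink, purple, teal} — 7 values for 7 variables — and pink appears only in A's list, so A = pink.
The 6 still-open variables draw from only 6 values {blue, brown, green, orange, purple, teal}, so each is used; only E can be green, hence E = green.
B, C, G between them cover only {blue, brown, teal} — a naked triple. Remove those values from D, H.
Determined: A=pink, E=green, F=grey. The other variables each still have more than one consistent value. That makes 3.

3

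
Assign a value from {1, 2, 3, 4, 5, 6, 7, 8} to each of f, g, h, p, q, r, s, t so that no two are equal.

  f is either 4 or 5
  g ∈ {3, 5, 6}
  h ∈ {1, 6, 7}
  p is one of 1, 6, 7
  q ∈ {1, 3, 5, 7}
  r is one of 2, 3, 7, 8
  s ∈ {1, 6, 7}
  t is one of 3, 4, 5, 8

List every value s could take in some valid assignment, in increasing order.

1, 6, 7

The 8 variables draw from only 8 values {1, 2, 3, 4, 5, 6, 7, 8}, so each is used; only r can be 2, hence r = 2.
The 7 still-open variables draw from only 7 values {1, 3, 4, 5, 6, 7, 8}, so each is used; only t can be 8, hence t = 8.
Among the 6 still-open variables, 4 fits only f (and all 6 values in {1, 3, 4, 5, 6, 7} must be used), so f = 4.
h, p, s share exactly the 3 values {1, 6, 7}; by pigeonhole those values go to them, so strike 1, 6, 7 from g, q.
No further eliminations apply; s can still be any of 1, 6, 7.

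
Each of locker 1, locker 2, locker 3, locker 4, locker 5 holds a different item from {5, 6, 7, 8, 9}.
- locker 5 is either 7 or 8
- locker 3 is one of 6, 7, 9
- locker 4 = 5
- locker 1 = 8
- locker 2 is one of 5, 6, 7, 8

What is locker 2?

locker 1 has just one choice, so locker 1 = 8. So locker 2, locker 5 can't be 8.
locker 4's domain is down to {5}, so locker 4 = 5. Remove 5 from locker 2.
locker 5 has just one choice, so locker 5 = 7. Eliminate 7 elsewhere: locker 2, locker 3.
So locker 2 = 6.

6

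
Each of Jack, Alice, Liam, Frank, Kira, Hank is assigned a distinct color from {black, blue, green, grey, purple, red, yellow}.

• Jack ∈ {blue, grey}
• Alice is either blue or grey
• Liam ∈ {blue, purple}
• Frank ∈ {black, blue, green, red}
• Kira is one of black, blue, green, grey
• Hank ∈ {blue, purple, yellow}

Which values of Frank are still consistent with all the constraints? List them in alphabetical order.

Jack and Alice share exactly the 2 values {blue, grey}; by pigeonhole those values go to them, so strike blue, grey from Liam, Frank, Kira, Hank.
Liam has just one choice, so Liam = purple. Eliminate purple elsewhere: Hank.
Hank has just one choice, so Hank = yellow.
No further eliminations apply; Frank can still be any of black, green, red.

black, green, red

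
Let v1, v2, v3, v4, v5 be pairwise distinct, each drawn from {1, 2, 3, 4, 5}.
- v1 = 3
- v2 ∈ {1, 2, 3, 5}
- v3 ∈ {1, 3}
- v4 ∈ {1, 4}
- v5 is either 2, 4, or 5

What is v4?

4

v1 must be 3 (only option left). Remove 3 from v2, v3.
v3 has just one choice, so v3 = 1. So v2, v4 can't be 1.
So v4 = 4.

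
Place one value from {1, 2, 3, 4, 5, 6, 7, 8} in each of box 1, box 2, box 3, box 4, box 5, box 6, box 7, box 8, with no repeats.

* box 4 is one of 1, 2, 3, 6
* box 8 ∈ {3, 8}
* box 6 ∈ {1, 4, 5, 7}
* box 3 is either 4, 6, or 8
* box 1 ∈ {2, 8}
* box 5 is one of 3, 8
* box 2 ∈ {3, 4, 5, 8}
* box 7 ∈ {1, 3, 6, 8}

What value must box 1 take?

2

The 8 variables draw from only 8 values {1, 2, 3, 4, 5, 6, 7, 8}, so each is used; only box 6 can be 7, hence box 6 = 7.
Among the 7 still-open variables, 5 fits only box 2 (and all 7 values in {1, 2, 3, 4, 5, 6, 8} must be used), so box 2 = 5.
Among the 6 still-open variables, 4 fits only box 3 (and all 6 values in {1, 2, 3, 4, 6, 8} must be used), so box 3 = 4.
box 5 and box 8 share exactly the 2 values {3, 8}; by pigeonhole those values go to them, so strike 3, 8 from box 1, box 4, box 7.
So box 1 = 2.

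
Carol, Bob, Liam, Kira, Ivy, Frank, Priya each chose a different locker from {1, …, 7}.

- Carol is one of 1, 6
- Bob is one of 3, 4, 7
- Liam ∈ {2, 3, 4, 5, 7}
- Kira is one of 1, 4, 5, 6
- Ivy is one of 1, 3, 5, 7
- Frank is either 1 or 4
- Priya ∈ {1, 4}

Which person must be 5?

Kira

The 7 variables draw from only 7 values {1, 2, 3, 4, 5, 6, 7}, so each is used; only Liam can be 2, hence Liam = 2.
Frank and Priya share exactly the 2 values {1, 4}; by pigeonhole those values go to them, so strike 1, 4 from Carol, Bob, Kira, Ivy.
That leaves Carol = 6. So Kira can't be 6.
So 5 goes to Kira.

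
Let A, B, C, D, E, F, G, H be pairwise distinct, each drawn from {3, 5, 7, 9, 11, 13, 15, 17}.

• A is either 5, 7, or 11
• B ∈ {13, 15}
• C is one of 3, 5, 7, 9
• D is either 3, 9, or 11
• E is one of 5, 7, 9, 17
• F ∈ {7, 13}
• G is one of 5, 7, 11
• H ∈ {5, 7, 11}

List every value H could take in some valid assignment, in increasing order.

5, 7, 11

Among the 8 variables, 15 fits only B (and all 8 values in {3, 5, 7, 9, 11, 13, 15, 17} must be used), so B = 15.
The 7 still-open variables together cover exactly {3, 5, 7, 9, 11, 13, 17} — 7 values for 7 variables — and 13 appears only in F's list, so F = 13.
The 6 still-open variables together cover exactly {3, 5, 7, 9, 11, 17} — 6 values for 6 variables — and 17 appears only in E's list, so E = 17.
A, G, H share exactly the 3 values {5, 7, 11}; by pigeonhole those values go to them, so strike 5, 7, 11 from C, D.
No further eliminations apply; H can still be any of 5, 7, 11.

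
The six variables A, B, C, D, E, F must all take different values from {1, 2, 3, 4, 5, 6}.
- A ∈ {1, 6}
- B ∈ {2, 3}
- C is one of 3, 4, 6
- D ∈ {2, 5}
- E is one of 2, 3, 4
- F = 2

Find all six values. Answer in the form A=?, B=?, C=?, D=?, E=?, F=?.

F has just one choice, so F = 2. Strike 2 from B, D, E.
B must be 3 (only option left). So C, E can't be 3.
D must be 5 (only option left).
E must be 4 (only option left). Eliminate 4 elsewhere: C.
C's domain is down to {6}, so C = 6. So A can't be 6.
A's domain is down to {1}, so A = 1.

A=1, B=3, C=6, D=5, E=4, F=2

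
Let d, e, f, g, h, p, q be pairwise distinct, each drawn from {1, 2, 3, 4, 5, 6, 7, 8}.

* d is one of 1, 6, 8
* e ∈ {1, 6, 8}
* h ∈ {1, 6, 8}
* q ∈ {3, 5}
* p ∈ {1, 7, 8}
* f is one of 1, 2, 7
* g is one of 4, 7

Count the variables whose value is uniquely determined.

The 3 variables d, e, h are confined to {1, 6, 8}, which locks those values in; drop them from f, p.
That leaves p = 7. Remove 7 from f, g.
f must be 2 (only option left).
g has just one choice, so g = 4.
Determined: f=2, g=4, p=7. The other variables each still have more than one consistent value. That makes 3.

3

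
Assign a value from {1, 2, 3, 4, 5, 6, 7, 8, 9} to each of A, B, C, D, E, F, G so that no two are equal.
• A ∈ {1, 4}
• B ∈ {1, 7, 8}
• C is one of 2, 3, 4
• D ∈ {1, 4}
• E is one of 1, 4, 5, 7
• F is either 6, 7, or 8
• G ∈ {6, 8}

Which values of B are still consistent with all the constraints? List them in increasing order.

7, 8

A and D between them cover only {1, 4} — a naked pair. Remove those values from B, C, E.
The 3 variables B, F, G are confined to {6, 7, 8}, which locks those values in; drop them from E.
E must be 5 (only option left).
No further eliminations apply; B can still be any of 7, 8.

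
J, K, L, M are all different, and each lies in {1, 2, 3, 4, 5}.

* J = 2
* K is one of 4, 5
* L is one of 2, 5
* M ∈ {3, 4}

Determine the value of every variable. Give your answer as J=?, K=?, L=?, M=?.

J=2, K=4, L=5, M=3

J has just one choice, so J = 2. So L can't be 2.
L's domain is down to {5}, so L = 5. Remove 5 from K.
K's domain is down to {4}, so K = 4. So M can't be 4.
M's domain is down to {3}, so M = 3.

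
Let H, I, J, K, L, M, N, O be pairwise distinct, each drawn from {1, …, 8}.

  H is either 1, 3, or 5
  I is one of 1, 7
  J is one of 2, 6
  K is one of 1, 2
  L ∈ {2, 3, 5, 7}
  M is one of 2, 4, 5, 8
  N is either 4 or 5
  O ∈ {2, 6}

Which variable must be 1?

K

The 8 variables draw from only 8 values {1, 2, 3, 4, 5, 6, 7, 8}, so each is used; only M can be 8, hence M = 8.
The 7 still-open variables together cover exactly {1, 2, 3, 4, 5, 6, 7} — 7 values for 7 variables — and 4 appears only in N's list, so N = 4.
J and O share exactly the 2 values {2, 6}; by pigeonhole those values go to them, so strike 2, 6 from K, L.
So 1 goes to K.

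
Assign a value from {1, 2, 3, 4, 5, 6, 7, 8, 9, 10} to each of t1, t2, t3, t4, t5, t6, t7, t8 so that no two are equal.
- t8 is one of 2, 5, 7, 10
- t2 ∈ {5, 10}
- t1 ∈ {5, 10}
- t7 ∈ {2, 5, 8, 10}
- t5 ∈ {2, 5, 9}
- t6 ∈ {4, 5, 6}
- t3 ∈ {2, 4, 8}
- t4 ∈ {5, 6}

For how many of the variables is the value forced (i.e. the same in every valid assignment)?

The 8 variables together cover exactly {2, 4, 5, 6, 7, 8, 9, 10} — 8 values for 8 variables — and 7 appears only in t8's list, so t8 = 7.
Among the 7 still-open variables, 9 fits only t5 (and all 7 values in {2, 4, 5, 6, 8, 9, 10} must be used), so t5 = 9.
t1 and t2 share exactly the 2 values {5, 10}; by pigeonhole those values go to them, so strike 5, 10 from t4, t6, t7.
t4 has just one choice, so t4 = 6. Remove 6 from t6.
t6 has just one choice, so t6 = 4. Strike 4 from t3.
Determined: t4=6, t5=9, t6=4, t8=7. The other variables each still have more than one consistent value. That makes 4.

4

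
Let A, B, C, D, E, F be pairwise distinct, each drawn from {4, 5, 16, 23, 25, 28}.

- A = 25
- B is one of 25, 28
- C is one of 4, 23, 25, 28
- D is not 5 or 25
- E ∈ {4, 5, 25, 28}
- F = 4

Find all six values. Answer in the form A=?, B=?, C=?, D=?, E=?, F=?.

A=25, B=28, C=23, D=16, E=5, F=4

A must be 25 (only option left). So B, C, E can't be 25.
B must be 28 (only option left). Remove 28 from C, D, E.
F's domain is down to {4}, so F = 4. Eliminate 4 elsewhere: C, D, E.
C's domain is down to {23}, so C = 23. Eliminate 23 elsewhere: D.
That leaves D = 16.
That leaves E = 5.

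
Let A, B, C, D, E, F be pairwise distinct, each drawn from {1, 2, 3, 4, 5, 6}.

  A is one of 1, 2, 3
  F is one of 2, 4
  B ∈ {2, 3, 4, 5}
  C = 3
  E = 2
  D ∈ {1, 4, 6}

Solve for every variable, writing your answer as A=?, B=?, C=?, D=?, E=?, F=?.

C has just one choice, so C = 3. Eliminate 3 elsewhere: A, B.
E has just one choice, so E = 2. Eliminate 2 elsewhere: A, B, F.
F must be 4 (only option left). Strike 4 from B, D.
A's domain is down to {1}, so A = 1. So D can't be 1.
That leaves B = 5.
D must be 6 (only option left).

A=1, B=5, C=3, D=6, E=2, F=4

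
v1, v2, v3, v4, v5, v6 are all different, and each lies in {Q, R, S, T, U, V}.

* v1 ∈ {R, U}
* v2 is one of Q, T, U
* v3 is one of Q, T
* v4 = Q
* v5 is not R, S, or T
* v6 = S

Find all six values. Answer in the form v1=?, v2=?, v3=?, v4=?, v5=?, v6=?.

v4's domain is down to {Q}, so v4 = Q. Remove Q from v2, v3, v5.
v6 must be S (only option left).
v3 must be T (only option left). Remove T from v2.
v2 must be U (only option left). Strike U from v1, v5.
v5 has just one choice, so v5 = V.
v1 must be R (only option left).

v1=R, v2=U, v3=T, v4=Q, v5=V, v6=S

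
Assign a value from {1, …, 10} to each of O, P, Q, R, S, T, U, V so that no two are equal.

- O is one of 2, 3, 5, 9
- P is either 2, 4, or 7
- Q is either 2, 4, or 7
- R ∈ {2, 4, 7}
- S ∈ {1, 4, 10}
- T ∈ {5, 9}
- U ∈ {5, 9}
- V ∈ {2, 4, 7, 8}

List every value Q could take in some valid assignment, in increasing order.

T and U share exactly the 2 values {5, 9}; by pigeonhole those values go to them, so strike 5, 9 from O.
P, Q, R share exactly the 3 values {2, 4, 7}; by pigeonhole those values go to them, so strike 2, 4, 7 from O, S, V.
O has just one choice, so O = 3.
V's domain is down to {8}, so V = 8.
No further eliminations apply; Q can still be any of 2, 4, 7.

2, 4, 7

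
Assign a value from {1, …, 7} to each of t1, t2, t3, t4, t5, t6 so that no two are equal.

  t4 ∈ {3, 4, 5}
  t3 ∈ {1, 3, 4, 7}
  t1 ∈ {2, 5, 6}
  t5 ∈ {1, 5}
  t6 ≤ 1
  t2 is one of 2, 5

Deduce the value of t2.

t6 must be 1 (only option left). Eliminate 1 elsewhere: t3, t5.
t5's domain is down to {5}, so t5 = 5. So t1, t2, t4 can't be 5.
So t2 = 2.

2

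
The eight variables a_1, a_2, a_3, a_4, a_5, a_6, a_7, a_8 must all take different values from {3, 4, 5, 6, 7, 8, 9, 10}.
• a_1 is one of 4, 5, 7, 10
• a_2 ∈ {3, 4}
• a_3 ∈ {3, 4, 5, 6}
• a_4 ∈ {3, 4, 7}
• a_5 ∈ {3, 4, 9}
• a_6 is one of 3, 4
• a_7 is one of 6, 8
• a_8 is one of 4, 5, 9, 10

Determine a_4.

The 8 variables draw from only 8 values {3, 4, 5, 6, 7, 8, 9, 10}, so each is used; only a_7 can be 8, hence a_7 = 8.
The 7 still-open variables together cover exactly {3, 4, 5, 6, 7, 9, 10} — 7 values for 7 variables — and 6 appears only in a_3's list, so a_3 = 6.
a_2 and a_6 share exactly the 2 values {3, 4}; by pigeonhole those values go to them, so strike 3, 4 from a_1, a_4, a_5, a_8.
So a_4 = 7.

7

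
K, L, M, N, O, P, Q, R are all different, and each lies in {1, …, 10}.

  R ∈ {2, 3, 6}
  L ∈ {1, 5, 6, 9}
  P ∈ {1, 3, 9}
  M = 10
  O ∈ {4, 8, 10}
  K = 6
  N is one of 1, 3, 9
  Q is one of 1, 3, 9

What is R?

2

K has just one choice, so K = 6. So L, R can't be 6.
That leaves M = 10. So O can't be 10.
The 3 variables N, P, Q are confined to {1, 3, 9}, which locks those values in; drop them from L, R.
So R = 2.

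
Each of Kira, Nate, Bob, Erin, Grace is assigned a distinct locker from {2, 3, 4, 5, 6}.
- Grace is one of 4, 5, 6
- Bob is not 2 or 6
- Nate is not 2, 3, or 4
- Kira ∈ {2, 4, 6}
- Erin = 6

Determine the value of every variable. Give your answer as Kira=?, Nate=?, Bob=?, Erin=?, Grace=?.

Kira=2, Nate=5, Bob=3, Erin=6, Grace=4

Erin's domain is down to {6}, so Erin = 6. Strike 6 from Kira, Nate, Grace.
Nate's domain is down to {5}, so Nate = 5. So Bob, Grace can't be 5.
Grace's domain is down to {4}, so Grace = 4. Remove 4 from Kira, Bob.
Kira's domain is down to {2}, so Kira = 2.
Bob must be 3 (only option left).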